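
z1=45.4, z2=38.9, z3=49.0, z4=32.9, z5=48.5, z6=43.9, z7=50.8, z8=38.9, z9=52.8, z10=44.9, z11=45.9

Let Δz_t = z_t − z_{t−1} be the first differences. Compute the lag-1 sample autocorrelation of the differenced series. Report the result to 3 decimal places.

-0.852

First differences Δz: -6.5, 10.1, -16.1, 15.6, -4.6, 6.9, -11.9, 13.9, -7.9, 1.0
Mean of differences = 0.0500
Numerator Σ(Δz_t−Δz̄)(Δz_{t+1}−Δz̄) = -948.4525
Denominator Σ(Δz_t−Δz̄)² = 1113.8050
r_1(Δz) = -948.4525 / 1113.8050 = -0.852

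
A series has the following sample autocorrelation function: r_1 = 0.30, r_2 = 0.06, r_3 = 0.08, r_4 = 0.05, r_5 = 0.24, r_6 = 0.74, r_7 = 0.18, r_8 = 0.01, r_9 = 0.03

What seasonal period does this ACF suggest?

The largest autocorrelation is r_6 = 0.74; the remaining lags stay at or below 0.30. The elevated value at lag 1 (0.30), dropping to 0.06 at lag 2, reflects decaying short-term dependence rather than seasonality.
The dominant spike at lag 6 indicates a seasonal period of 6.

6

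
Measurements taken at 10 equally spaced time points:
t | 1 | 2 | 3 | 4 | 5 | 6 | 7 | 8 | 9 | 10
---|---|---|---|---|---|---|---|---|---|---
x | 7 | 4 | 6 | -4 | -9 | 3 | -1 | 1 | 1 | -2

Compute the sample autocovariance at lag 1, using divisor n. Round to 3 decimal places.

3.104

Mean x̄ = (7 + 4 + 6 − 4 − 9 + 3 − 1 + 1 + 1 − 2)/10 = 0.6000
Σ_{t=1}^{9}(x_t−x̄)(x_{t+1}−x̄) = 31.0400
γ_1 = 31.0400 / 10 = 3.104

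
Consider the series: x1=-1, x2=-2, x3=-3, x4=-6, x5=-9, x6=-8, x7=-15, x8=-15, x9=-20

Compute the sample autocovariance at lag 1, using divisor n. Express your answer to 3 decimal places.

Mean x̄ = (-1 − 2 − 3 − 6 − 9 − 8 − 15 − 15 − 20)/9 = -8.7778
Σ_{t=1}^{8}(x_t−x̄)(x_{t+1}−x̄) = 210.8395
γ_1 = 210.8395 / 9 = 23.427

23.427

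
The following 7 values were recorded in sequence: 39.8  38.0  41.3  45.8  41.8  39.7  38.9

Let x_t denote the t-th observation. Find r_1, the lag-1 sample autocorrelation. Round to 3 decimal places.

0.251

Mean x̄ = (39.8 + 38.0 + 41.3 + 45.8 + 41.8 + 39.7 + 38.9)/7 = 40.7571
Deviations from mean: -0.9571, -2.7571, 0.5429, 5.0429, 1.0429, -1.0571, -1.8571
Numerator Σ_{t=1}^{6}(x_t−x̄)(x_{t+1}−x̄) = 9.9996
Denominator Σ(x_t−x̄)² = 39.8971
r_1 = 9.9996 / 39.8971 = 0.251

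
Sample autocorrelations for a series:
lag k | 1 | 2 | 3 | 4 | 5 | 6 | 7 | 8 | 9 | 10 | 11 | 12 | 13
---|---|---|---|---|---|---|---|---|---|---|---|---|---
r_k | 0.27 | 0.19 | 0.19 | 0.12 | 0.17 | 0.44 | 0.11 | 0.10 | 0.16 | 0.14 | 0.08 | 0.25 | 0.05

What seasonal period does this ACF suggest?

The largest autocorrelation is r_6 = 0.44; the remaining lags stay at or below 0.27. The elevated value at lag 1 (0.27), dropping to 0.19 at lag 2, reflects decaying short-term dependence rather than seasonality.
The dominant spike at lag 6 indicates a seasonal period of 6.

6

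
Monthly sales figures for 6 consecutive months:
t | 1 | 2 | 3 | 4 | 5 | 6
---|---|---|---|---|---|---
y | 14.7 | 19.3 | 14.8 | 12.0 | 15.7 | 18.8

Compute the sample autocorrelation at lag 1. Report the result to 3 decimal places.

-0.089

Mean ȳ = (14.7 + 19.3 + 14.8 + 12.0 + 15.7 + 18.8)/6 = 15.8833
Numerator Σ_{t=1}^{5}(y_t−ȳ)(y_{t+1}−ȳ) = -3.3603
Denominator Σ(y_t−ȳ)² = 37.8683
r_1 = -3.3603 / 37.8683 = -0.089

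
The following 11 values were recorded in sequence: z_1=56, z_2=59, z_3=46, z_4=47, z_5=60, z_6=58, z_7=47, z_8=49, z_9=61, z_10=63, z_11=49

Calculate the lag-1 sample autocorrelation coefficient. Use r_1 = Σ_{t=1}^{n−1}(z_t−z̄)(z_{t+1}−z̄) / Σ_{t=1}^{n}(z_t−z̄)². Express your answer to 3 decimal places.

Mean z̄ = (56 + 59 + 46 + 47 + 60 + 58 + 47 + 49 + 61 + 63 + 49)/11 = 54.0909
Numerator Σ_{t=1}^{10}(z_t−z̄)(z_{t+1}−z̄) = -2.3719
Denominator Σ(z_t−z̄)² = 422.9091
r_1 = -2.3719 / 422.9091 = -0.006

-0.006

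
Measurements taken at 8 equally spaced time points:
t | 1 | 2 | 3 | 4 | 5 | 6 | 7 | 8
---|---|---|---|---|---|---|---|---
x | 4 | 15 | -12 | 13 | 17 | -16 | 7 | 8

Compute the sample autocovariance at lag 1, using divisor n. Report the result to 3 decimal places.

Mean x̄ = (4 + 15 − 12 + 13 + 17 − 16 + 7 + 8)/8 = 4.5000
Σ_{t=1}^{7}(x_t−x̄)(x_{t+1}−x̄) = -511.2500
γ_1 = -511.2500 / 8 = -63.906

-63.906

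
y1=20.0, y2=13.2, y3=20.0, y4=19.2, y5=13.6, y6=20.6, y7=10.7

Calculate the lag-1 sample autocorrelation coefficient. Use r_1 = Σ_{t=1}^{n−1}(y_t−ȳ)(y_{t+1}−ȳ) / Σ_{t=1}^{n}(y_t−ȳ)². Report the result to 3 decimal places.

-0.576

Mean ȳ = (20.0 + 13.2 + 20.0 + 19.2 + 13.6 + 20.6 + 10.7)/7 = 16.7571
Deviations from mean: 3.2429, -3.5571, 3.2429, 2.4429, -3.1571, 3.8429, -6.0571
Numerator Σ_{t=1}^{6}(y_t−ȳ)(y_{t+1}−ȳ) = -58.2704
Denominator Σ(y_t−ȳ)² = 101.0771
r_1 = -58.2704 / 101.0771 = -0.576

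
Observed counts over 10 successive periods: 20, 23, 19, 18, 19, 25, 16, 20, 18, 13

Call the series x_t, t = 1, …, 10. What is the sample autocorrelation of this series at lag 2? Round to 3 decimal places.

Mean x̄ = (20 + 23 + 19 + 18 + 19 + 25 + 16 + 20 + 18 + 13)/10 = 19.1000
Numerator Σ_{t=1}^{8}(x_t−x̄)(x_{t+2}−x̄) = -7.3200
Denominator Σ(x_t−x̄)² = 100.9000
r_2 = -7.3200 / 100.9000 = -0.073

-0.073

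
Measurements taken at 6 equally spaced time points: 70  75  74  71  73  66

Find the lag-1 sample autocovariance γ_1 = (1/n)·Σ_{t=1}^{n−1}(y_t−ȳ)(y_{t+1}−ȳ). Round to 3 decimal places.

-1.125

Mean ȳ = (70 + 75 + 74 + 71 + 73 + 66)/6 = 71.5000
Deviations: -1.5000, 3.5000, 2.5000, -0.5000, 1.5000, -5.5000
Σ_{t=1}^{5}(y_t−ȳ)(y_{t+1}−ȳ) = -6.7500
γ_1 = -6.7500 / 6 = -1.125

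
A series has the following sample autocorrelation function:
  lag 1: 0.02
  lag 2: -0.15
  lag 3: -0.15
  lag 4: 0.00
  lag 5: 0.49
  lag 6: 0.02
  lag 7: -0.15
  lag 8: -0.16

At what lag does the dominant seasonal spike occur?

5

The largest autocorrelation is r_5 = 0.49; the remaining lags stay at or below 0.02.
The dominant spike at lag 5 indicates a seasonal period of 5.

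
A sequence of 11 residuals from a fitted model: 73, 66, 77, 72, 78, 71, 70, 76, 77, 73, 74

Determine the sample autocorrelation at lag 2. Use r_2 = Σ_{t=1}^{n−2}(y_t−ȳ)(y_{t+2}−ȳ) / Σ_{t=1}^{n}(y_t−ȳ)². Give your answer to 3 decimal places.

-0.030

Mean ȳ = (73 + 66 + 77 + 72 + 78 + 71 + 70 + 76 + 77 + 73 + 74)/11 = 73.3636
Numerator Σ_{t=1}^{9}(y_t−ȳ)(y_{t+2}−ȳ) = -3.9008
Denominator Σ(y_t−ȳ)² = 128.5455
r_2 = -3.9008 / 128.5455 = -0.030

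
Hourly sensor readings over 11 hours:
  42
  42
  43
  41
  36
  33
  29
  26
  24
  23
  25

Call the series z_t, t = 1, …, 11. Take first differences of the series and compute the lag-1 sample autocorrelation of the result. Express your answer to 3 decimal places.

First differences Δz: 0, 1, -2, -5, -3, -4, -3, -2, -1, 2
Mean of differences = -1.7000
Numerator Σ(Δz_t−Δz̄)(Δz_{t+1}−Δz̄) = 17.8100
Denominator Σ(Δz_t−Δz̄)² = 44.1000
r_1(Δz) = 17.8100 / 44.1000 = 0.404

0.404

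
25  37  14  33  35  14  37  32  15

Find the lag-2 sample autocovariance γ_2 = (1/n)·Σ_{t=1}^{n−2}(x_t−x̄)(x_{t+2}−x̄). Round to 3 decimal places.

Mean x̄ = (25 + 37 + 14 + 33 + 35 + 14 + 37 + 32 + 15)/9 = 26.8889
Σ_{t=1}^{7}(x_t−x̄)(x_{t+2}−x̄) = -201.2469
γ_2 = -201.2469 / 9 = -22.361

-22.361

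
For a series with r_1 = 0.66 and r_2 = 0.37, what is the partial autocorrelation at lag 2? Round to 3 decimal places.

φ_{22} = (r_2 − r_1²) / (1 − r_1²)
r_1² = (0.66)² = 0.4356
Numerator = 0.37 − 0.4356 = -0.0656; denominator = 1 − 0.4356 = 0.5644
φ_{22} = -0.0656 / 0.5644 = -0.116

-0.116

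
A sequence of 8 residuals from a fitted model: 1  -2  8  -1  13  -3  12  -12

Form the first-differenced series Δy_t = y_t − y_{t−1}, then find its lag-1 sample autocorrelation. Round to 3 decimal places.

First differences Δy: -3, 10, -9, 14, -16, 15, -24
Mean of differences = -1.8571
Numerator Σ(Δy_t−Δȳ)(Δy_{t+1}−Δȳ) = -1047.4490
Denominator Σ(Δy_t−Δȳ)² = 1418.8571
r_1(Δy) = -1047.4490 / 1418.8571 = -0.738

-0.738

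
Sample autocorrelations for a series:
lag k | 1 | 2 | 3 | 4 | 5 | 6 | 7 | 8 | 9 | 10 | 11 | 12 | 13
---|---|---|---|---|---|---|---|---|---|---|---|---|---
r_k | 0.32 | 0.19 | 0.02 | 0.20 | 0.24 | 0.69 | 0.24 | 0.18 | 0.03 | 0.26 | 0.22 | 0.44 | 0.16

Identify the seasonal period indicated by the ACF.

6

The largest autocorrelation is r_6 = 0.69, with a weaker echo at lag 12 (0.44); the remaining lags stay at or below 0.32. The elevated value at lag 1 (0.32), dropping to 0.19 at lag 2, reflects decaying short-term dependence rather than seasonality.
The dominant spike at lag 6 indicates a seasonal period of 6.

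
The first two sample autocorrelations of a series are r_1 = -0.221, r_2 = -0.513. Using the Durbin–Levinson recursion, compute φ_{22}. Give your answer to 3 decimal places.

φ_{22} = (r_2 − r_1²) / (1 − r_1²)
r_1² = (-0.221)² = 0.048841
Numerator = -0.513 − 0.0488 = -0.5618; denominator = 1 − 0.0488 = 0.9512
φ_{22} = -0.5618 / 0.9512 = -0.591

-0.591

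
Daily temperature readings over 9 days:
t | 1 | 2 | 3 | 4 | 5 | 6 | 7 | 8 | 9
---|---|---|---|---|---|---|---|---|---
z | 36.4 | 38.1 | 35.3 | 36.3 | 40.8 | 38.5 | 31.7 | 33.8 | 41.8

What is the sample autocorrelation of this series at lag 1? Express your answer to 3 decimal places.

-0.058

Mean z̄ = (36.4 + 38.1 + 35.3 + 36.3 + 40.8 + 38.5 + 31.7 + 33.8 + 41.8)/9 = 36.9667
Numerator Σ_{t=1}^{8}(z_t−z̄)(z_{t+1}−z̄) = -4.8011
Denominator Σ(z_t−z̄)² = 83.0000
r_1 = -4.8011 / 83.0000 = -0.058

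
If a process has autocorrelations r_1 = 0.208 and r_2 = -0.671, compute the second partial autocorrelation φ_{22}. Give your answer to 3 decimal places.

φ_{22} = (r_2 − r_1²) / (1 − r_1²)
r_1² = (0.208)² = 0.043264
Numerator = -0.671 − 0.0433 = -0.7143; denominator = 1 − 0.0433 = 0.9567
φ_{22} = -0.7143 / 0.9567 = -0.747

-0.747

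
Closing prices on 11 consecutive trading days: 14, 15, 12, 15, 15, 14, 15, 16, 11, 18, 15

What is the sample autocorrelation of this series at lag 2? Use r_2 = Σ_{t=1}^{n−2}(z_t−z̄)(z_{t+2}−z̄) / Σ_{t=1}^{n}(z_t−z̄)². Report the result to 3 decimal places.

0.040

Mean z̄ = (14 + 15 + 12 + 15 + 15 + 14 + 15 + 16 + 11 + 18 + 15)/11 = 14.5455
Numerator Σ_{t=1}^{9}(z_t−z̄)(z_{t+2}−z̄) = 1.4050
Denominator Σ(z_t−z̄)² = 34.7273
r_2 = 1.4050 / 34.7273 = 0.040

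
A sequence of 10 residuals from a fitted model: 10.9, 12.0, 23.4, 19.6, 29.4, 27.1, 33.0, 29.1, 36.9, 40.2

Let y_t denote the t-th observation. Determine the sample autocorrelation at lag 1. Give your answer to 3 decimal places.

Mean ȳ = (10.9 + 12.0 + 23.4 + 19.6 + 29.4 + 27.1 + 33.0 + 29.1 + 36.9 + 40.2)/10 = 26.1600
Numerator Σ_{t=1}^{9}(y_t−ȳ)(y_{t+1}−ȳ) = 463.9644
Denominator Σ(y_t−ȳ)² = 863.3040
r_1 = 463.9644 / 863.3040 = 0.537

0.537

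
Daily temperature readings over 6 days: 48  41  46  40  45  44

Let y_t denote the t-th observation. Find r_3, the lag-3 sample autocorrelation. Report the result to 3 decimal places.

Mean ȳ = (48 + 41 + 46 + 40 + 45 + 44)/6 = 44.0000
Deviations from mean: 4.0000, -3.0000, 2.0000, -4.0000, 1.0000, 0.0000
Numerator Σ_{t=1}^{3}(y_t−ȳ)(y_{t+3}−ȳ) = -19.0000
Denominator Σ(y_t−ȳ)² = 46.0000
r_3 = -19.0000 / 46.0000 = -0.413

-0.413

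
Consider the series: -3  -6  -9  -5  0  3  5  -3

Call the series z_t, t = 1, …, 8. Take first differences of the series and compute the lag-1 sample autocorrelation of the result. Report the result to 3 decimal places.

0.162

First differences Δz: -3, -3, 4, 5, 3, 2, -8
Mean of differences = 0.0000
Numerator Σ(Δz_t−Δz̄)(Δz_{t+1}−Δz̄) = 22.0000
Denominator Σ(Δz_t−Δz̄)² = 136.0000
r_1(Δz) = 22.0000 / 136.0000 = 0.162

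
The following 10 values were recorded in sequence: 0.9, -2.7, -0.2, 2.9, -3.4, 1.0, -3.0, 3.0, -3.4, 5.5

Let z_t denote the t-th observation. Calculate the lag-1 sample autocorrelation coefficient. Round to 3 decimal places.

Mean z̄ = (0.9 − 2.7 − 0.2 + 2.9 − 3.4 + 1.0 − 3.0 + 3.0 − 3.4 + 5.5)/10 = 0.0600
Numerator Σ_{t=1}^{9}(z_t−z̄)(z_{t+1}−z̄) = -56.2856
Denominator Σ(z_t−z̄)² = 88.8840
r_1 = -56.2856 / 88.8840 = -0.633

-0.633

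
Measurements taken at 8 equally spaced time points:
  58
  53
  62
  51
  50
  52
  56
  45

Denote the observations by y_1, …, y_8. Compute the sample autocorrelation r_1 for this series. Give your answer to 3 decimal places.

-0.200

Mean ȳ = (58 + 53 + 62 + 51 + 50 + 52 + 56 + 45)/8 = 53.3750
Deviations from mean: 4.6250, -0.3750, 8.6250, -2.3750, -3.3750, -1.3750, 2.6250, -8.3750
Numerator Σ_{t=1}^{7}(y_t−ȳ)(y_{t+1}−ȳ) = -38.3906
Denominator Σ(y_t−ȳ)² = 191.8750
r_1 = -38.3906 / 191.8750 = -0.200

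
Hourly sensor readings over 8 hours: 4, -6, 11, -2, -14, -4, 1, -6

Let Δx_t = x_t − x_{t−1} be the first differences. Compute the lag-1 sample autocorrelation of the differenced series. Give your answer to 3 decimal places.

-0.385

First differences Δx: -10, 17, -13, -12, 10, 5, -7
Mean of differences = -1.4286
Numerator Σ(Δx_t−Δx̄)(Δx_{t+1}−Δx̄) = -332.0408
Denominator Σ(Δx_t−Δx̄)² = 861.7143
r_1(Δx) = -332.0408 / 861.7143 = -0.385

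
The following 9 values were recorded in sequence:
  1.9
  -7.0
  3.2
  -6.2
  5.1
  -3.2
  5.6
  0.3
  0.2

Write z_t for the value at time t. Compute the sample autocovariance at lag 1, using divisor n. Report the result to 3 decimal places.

Mean z̄ = (1.9 − 7.0 + 3.2 − 6.2 + 5.1 − 3.2 + 5.6 + 0.3 + 0.2)/9 = -0.0111
Σ_{t=1}^{8}(z_t−z̄)(z_{t+1}−z̄) = -119.6846
γ_1 = -119.6846 / 9 = -13.298

-13.298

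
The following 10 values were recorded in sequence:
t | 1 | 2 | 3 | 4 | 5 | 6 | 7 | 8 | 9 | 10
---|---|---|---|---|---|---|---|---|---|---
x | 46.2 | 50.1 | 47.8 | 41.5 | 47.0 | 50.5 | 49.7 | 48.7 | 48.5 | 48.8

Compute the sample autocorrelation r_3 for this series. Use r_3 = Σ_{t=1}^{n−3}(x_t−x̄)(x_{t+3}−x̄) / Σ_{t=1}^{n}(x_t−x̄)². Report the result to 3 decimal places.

-0.008

Mean x̄ = (46.2 + 50.1 + 47.8 + 41.5 + 47.0 + 50.5 + 49.7 + 48.7 + 48.5 + 48.8)/10 = 47.8800
Σ(x_t−x̄)(x_{t+3}−x̄) = (10.7184) + (-1.9536) + (-0.2096) + (-11.6116) + (-0.7216) + (1.6244) + (1.6744) = -0.4792
Denominator Σ(x_t−x̄)² = 61.3160
r_3 = -0.4792 / 61.3160 = -0.008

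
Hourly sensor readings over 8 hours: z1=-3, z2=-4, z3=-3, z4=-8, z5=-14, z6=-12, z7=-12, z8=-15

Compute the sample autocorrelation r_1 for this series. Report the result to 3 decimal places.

0.582

Mean z̄ = (-3 − 4 − 3 − 8 − 14 − 12 − 12 − 15)/8 = -8.8750
Deviations from mean: 5.8750, 4.8750, 5.8750, 0.8750, -5.1250, -3.1250, -3.1250, -6.1250
Σ(z_t−z̄)(z_{t+1}−z̄) = (28.6406) + (28.6406) + (5.1406) + (-4.4844) + (16.0156) + (9.7656) + (19.1406) = 102.8594
Denominator Σ(z_t−z̄)² = 176.8750
r_1 = 102.8594 / 176.8750 = 0.582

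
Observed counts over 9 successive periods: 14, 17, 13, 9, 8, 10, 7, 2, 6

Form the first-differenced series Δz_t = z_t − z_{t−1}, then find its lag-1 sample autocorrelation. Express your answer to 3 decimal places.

-0.239

First differences Δz: 3, -4, -4, -1, 2, -3, -5, 4
Mean of differences = -1.0000
Numerator Σ(Δz_t−Δz̄)(Δz_{t+1}−Δz̄) = -21.0000
Denominator Σ(Δz_t−Δz̄)² = 88.0000
r_1(Δz) = -21.0000 / 88.0000 = -0.239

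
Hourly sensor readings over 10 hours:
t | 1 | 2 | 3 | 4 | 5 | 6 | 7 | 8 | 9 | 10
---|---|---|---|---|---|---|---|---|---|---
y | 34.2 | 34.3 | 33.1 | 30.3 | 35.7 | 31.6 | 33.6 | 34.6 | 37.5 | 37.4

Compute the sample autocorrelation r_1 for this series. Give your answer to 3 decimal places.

Mean ȳ = (34.2 + 34.3 + 33.1 + 30.3 + 35.7 + 31.6 + 33.6 + 34.6 + 37.5 + 37.4)/10 = 34.2300
Numerator Σ_{t=1}^{9}(y_t−ȳ)(y_{t+1}−ȳ) = 7.7161
Denominator Σ(y_t−ȳ)² = 47.0810
r_1 = 7.7161 / 47.0810 = 0.164

0.164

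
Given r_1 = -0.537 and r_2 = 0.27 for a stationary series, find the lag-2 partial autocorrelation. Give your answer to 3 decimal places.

φ_{22} = (r_2 − r_1²) / (1 − r_1²)
r_1² = (-0.537)² = 0.288369
Numerator = 0.27 − 0.2884 = -0.0184; denominator = 1 − 0.2884 = 0.7116
φ_{22} = -0.0184 / 0.7116 = -0.026

-0.026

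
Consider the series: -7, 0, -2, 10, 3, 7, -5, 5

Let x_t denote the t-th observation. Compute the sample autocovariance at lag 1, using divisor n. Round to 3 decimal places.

Mean x̄ = (-7 + 0 − 2 + 10 + 3 + 7 − 5 + 5)/8 = 1.3750
Deviations: -8.3750, -1.3750, -3.3750, 8.6250, 1.6250, 5.6250, -6.3750, 3.6250
Σ_{t=1}^{7}(x_t−x̄)(x_{t+1}−x̄) = -48.7656
γ_1 = -48.7656 / 8 = -6.096

-6.096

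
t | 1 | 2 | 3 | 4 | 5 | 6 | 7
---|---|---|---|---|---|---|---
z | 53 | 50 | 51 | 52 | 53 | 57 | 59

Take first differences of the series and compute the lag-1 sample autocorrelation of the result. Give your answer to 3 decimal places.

First differences Δz: -3, 1, 1, 1, 4, 2
Mean of differences = 1.0000
Numerator Σ(Δz_t−Δz̄)(Δz_{t+1}−Δz̄) = 3.0000
Denominator Σ(Δz_t−Δz̄)² = 26.0000
r_1(Δz) = 3.0000 / 26.0000 = 0.115

0.115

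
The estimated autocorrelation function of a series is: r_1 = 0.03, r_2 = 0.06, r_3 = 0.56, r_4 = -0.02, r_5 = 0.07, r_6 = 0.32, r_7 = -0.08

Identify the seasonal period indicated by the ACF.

3

The largest autocorrelation is r_3 = 0.56, with a weaker echo at lag 6 (0.32); the remaining lags stay at or below 0.07.
The dominant spike at lag 3 indicates a seasonal period of 3.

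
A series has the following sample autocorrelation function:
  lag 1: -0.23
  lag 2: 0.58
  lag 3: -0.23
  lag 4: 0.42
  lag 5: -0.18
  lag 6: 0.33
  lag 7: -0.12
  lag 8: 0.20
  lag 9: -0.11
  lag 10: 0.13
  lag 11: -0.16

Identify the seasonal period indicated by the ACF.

The largest autocorrelation is r_2 = 0.58, with weaker echoes at lags 4 (0.42), 6 (0.33) and 8 (0.20); the remaining lags stay at or below 0.13.
The dominant spike at lag 2 indicates a seasonal period of 2.

2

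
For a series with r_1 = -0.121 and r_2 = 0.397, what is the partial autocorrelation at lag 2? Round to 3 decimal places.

φ_{22} = (r_2 − r_1²) / (1 − r_1²)
r_1² = (-0.121)² = 0.014641
Numerator = 0.397 − 0.0146 = 0.3824; denominator = 1 − 0.0146 = 0.9854
φ_{22} = 0.3824 / 0.9854 = 0.388

0.388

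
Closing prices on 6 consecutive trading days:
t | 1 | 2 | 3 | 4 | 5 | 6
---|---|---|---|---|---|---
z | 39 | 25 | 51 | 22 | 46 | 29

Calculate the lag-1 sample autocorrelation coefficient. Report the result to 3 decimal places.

-0.887

Mean z̄ = (39 + 25 + 51 + 22 + 46 + 29)/6 = 35.3333
Σ(z_t−z̄)(z_{t+1}−z̄) = (-37.8889) + (-161.8889) + (-208.8889) + (-142.2222) + (-67.5556) = -618.4444
Denominator Σ(z_t−z̄)² = 697.3333
r_1 = -618.4444 / 697.3333 = -0.887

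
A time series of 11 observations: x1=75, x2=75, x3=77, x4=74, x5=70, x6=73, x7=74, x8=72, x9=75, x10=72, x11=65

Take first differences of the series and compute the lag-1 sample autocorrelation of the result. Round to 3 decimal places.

-0.030

First differences Δx: 0, 2, -3, -4, 3, 1, -2, 3, -3, -7
Mean of differences = -1.0000
Numerator Σ(Δx_t−Δx̄)(Δx_{t+1}−Δx̄) = -3.0000
Denominator Σ(Δx_t−Δx̄)² = 100.0000
r_1(Δx) = -3.0000 / 100.0000 = -0.030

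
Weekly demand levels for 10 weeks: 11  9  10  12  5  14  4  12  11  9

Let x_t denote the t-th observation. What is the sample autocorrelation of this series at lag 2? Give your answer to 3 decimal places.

Mean x̄ = (11 + 9 + 10 + 12 + 5 + 14 + 4 + 12 + 11 + 9)/10 = 9.7000
Numerator Σ_{t=1}^{8}(x_t−x̄)(x_{t+2}−x̄) = 34.9200
Denominator Σ(x_t−x̄)² = 88.1000
r_2 = 34.9200 / 88.1000 = 0.396

0.396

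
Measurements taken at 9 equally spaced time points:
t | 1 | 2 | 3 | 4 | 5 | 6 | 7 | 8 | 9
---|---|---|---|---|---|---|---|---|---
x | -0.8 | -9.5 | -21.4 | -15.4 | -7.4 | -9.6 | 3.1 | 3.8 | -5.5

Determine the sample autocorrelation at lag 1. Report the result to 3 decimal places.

0.445

Mean x̄ = (-0.8 − 9.5 − 21.4 − 15.4 − 7.4 − 9.6 + 3.1 + 3.8 − 5.5)/9 = -6.9667
Numerator Σ_{t=1}^{8}(x_t−x̄)(x_{t+1}−x̄) = 245.1256
Denominator Σ(x_t−x̄)² = 550.4200
r_1 = 245.1256 / 550.4200 = 0.445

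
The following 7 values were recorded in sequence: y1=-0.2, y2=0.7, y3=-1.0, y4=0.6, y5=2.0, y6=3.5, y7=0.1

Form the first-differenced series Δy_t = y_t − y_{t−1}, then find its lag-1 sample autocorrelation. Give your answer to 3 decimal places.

-0.234

First differences Δy: 0.9, -1.7, 1.6, 1.4, 1.5, -3.4
Mean of differences = 0.0500
Numerator Σ(Δy_t−Δȳ)(Δy_{t+1}−Δȳ) = -5.1525
Denominator Σ(Δy_t−Δȳ)² = 22.0150
r_1(Δy) = -5.1525 / 22.0150 = -0.234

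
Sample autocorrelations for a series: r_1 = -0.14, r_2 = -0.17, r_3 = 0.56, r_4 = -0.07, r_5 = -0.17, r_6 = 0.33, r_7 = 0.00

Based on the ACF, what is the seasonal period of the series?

3

The largest autocorrelation is r_3 = 0.56, with a weaker echo at lag 6 (0.33); the remaining lags stay at or below 0.00.
The dominant spike at lag 3 indicates a seasonal period of 3.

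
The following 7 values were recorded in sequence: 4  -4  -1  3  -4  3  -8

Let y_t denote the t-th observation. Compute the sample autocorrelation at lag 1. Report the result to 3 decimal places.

Mean ȳ = (4 − 4 − 1 + 3 − 4 + 3 − 8)/7 = -1.0000
Deviations from mean: 5.0000, -3.0000, 0.0000, 4.0000, -3.0000, 4.0000, -7.0000
Numerator Σ_{t=1}^{6}(y_t−ȳ)(y_{t+1}−ȳ) = -67.0000
Denominator Σ(y_t−ȳ)² = 124.0000
r_1 = -67.0000 / 124.0000 = -0.540

-0.540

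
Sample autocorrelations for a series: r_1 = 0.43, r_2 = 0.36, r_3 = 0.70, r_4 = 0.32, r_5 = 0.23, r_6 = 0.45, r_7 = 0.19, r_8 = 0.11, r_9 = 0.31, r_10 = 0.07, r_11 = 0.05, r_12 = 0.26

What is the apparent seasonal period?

The largest autocorrelation is r_3 = 0.70, with a weaker echo at lag 6 (0.45); the remaining lags stay at or below 0.43. The elevated value at lag 1 (0.43), dropping to 0.36 at lag 2, reflects decaying short-term dependence rather than seasonality.
The dominant spike at lag 3 indicates a seasonal period of 3.

3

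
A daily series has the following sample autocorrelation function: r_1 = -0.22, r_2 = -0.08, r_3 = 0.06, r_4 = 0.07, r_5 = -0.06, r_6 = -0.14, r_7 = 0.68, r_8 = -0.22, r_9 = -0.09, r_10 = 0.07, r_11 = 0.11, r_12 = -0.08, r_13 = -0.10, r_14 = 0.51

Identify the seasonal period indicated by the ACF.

The largest autocorrelation is r_7 = 0.68, with a weaker echo at lag 14 (0.51); the remaining lags stay at or below 0.11.
The dominant spike at lag 7 indicates a seasonal period of 7.

7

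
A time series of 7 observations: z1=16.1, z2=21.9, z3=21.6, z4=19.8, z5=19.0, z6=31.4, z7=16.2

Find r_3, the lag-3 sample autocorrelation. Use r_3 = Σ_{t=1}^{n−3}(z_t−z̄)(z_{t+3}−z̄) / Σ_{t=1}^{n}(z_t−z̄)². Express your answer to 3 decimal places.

0.098

Mean z̄ = (16.1 + 21.9 + 21.6 + 19.8 + 19.0 + 31.4 + 16.2)/7 = 20.8571
Deviations from mean: -4.7571, 1.0429, 0.7429, -1.0571, -1.8571, 10.5429, -4.6571
Σ(z_t−z̄)(z_{t+3}−z̄) = (5.0290) + (-1.9367) + (7.8318) + (4.9233) = 15.8473
Denominator Σ(z_t−z̄)² = 161.6771
r_3 = 15.8473 / 161.6771 = 0.098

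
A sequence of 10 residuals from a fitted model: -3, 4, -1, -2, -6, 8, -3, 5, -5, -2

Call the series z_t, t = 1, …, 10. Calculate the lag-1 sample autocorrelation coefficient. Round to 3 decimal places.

Mean z̄ = (-3 + 4 − 1 − 2 − 6 + 8 − 3 + 5 − 5 − 2)/10 = -0.5000
Numerator Σ_{t=1}^{9}(z_t−z̄)(z_{t+1}−z̄) = -104.2500
Denominator Σ(z_t−z̄)² = 190.5000
r_1 = -104.2500 / 190.5000 = -0.547

-0.547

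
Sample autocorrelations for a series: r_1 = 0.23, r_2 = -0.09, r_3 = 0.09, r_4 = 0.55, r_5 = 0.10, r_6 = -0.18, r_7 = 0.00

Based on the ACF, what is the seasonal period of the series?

The largest autocorrelation is r_4 = 0.55; the remaining lags stay at or below 0.23.
The dominant spike at lag 4 indicates a seasonal period of 4.

4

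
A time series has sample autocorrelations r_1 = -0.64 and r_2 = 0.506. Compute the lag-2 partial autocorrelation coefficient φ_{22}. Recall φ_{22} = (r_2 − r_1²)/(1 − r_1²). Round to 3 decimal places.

0.163

φ_{22} = (r_2 − r_1²) / (1 − r_1²)
r_1² = (-0.64)² = 0.4096
Numerator = 0.506 − 0.4096 = 0.0964; denominator = 1 − 0.4096 = 0.5904
φ_{22} = 0.0964 / 0.5904 = 0.163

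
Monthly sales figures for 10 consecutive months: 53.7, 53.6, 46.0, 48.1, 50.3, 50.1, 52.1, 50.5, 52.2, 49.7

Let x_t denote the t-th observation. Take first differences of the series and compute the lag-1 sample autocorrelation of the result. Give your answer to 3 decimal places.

First differences Δx: -0.1, -7.6, 2.1, 2.2, -0.2, 2.0, -1.6, 1.7, -2.5
Mean of differences = -0.4444
Numerator Σ(Δx_t−Δx̄)(Δx_{t+1}−Δx̄) = -22.4098
Denominator Σ(Δx_t−Δx̄)² = 80.9822
r_1(Δx) = -22.4098 / 80.9822 = -0.277

-0.277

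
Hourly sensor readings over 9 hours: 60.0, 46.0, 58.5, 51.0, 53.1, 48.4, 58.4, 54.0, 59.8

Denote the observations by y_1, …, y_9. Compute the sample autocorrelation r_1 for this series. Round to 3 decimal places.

Mean ȳ = (60.0 + 46.0 + 58.5 + 51.0 + 53.1 + 48.4 + 58.4 + 54.0 + 59.8)/9 = 54.3556
Numerator Σ_{t=1}^{8}(y_t−ȳ)(y_{t+1}−ȳ) = -111.4686
Denominator Σ(y_t−ȳ)² = 213.2822
r_1 = -111.4686 / 213.2822 = -0.523

-0.523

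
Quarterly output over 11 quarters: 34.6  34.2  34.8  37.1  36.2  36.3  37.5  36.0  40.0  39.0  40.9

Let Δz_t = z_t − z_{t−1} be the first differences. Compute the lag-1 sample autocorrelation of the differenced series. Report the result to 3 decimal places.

First differences Δz: -0.4, 0.6, 2.3, -0.9, 0.1, 1.2, -1.5, 4.0, -1.0, 1.9
Mean of differences = 0.6300
Numerator Σ(Δz_t−Δz̄)(Δz_{t+1}−Δz̄) = -18.0209
Denominator Σ(Δz_t−Δz̄)² = 26.9610
r_1(Δz) = -18.0209 / 26.9610 = -0.668

-0.668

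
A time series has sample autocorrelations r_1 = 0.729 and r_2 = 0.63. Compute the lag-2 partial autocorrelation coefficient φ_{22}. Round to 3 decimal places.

φ_{22} = (r_2 − r_1²) / (1 − r_1²)
r_1² = (0.729)² = 0.531441
Numerator = 0.63 − 0.5314 = 0.0986; denominator = 1 − 0.5314 = 0.4686
φ_{22} = 0.0986 / 0.4686 = 0.210

0.210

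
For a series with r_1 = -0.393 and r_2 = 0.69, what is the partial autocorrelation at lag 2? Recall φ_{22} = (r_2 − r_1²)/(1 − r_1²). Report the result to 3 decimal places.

0.633

φ_{22} = (r_2 − r_1²) / (1 − r_1²)
r_1² = (-0.393)² = 0.154449
Numerator = 0.69 − 0.1544 = 0.5356; denominator = 1 − 0.1544 = 0.8456
φ_{22} = 0.5356 / 0.8456 = 0.633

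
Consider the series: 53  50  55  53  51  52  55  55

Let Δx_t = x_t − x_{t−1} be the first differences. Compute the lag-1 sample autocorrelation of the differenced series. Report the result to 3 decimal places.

First differences Δx: -3, 5, -2, -2, 1, 3, 0
Mean of differences = 0.2857
Numerator Σ(Δx_t−Δx̄)(Δx_{t+1}−Δx̄) = -21.5102
Denominator Σ(Δx_t−Δx̄)² = 51.4286
r_1(Δx) = -21.5102 / 51.4286 = -0.418

-0.418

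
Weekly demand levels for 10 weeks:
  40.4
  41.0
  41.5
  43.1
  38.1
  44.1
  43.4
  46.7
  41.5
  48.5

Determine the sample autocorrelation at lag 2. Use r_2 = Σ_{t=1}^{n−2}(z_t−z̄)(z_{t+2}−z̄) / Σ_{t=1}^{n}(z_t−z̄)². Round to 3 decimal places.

Mean z̄ = (40.4 + 41.0 + 41.5 + 43.1 + 38.1 + 44.1 + 43.4 + 46.7 + 41.5 + 48.5)/10 = 42.8300
Numerator Σ_{t=1}^{8}(z_t−z̄)(z_{t+2}−z̄) = 32.7752
Denominator Σ(z_t−z̄)² = 84.3010
r_2 = 32.7752 / 84.3010 = 0.389

0.389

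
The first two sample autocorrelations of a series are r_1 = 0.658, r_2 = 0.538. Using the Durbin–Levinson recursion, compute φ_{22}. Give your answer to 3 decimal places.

0.185

φ_{22} = (r_2 − r_1²) / (1 − r_1²)
r_1² = (0.658)² = 0.432964
Numerator = 0.538 − 0.4330 = 0.1050; denominator = 1 − 0.4330 = 0.5670
φ_{22} = 0.1050 / 0.5670 = 0.185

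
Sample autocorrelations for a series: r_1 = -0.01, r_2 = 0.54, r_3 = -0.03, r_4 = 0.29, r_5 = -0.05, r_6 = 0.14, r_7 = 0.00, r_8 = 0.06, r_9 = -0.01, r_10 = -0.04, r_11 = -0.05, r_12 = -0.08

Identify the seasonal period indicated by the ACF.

2

The largest autocorrelation is r_2 = 0.54, with a weaker echo at lag 4 (0.29); the remaining lags stay at or below 0.14.
The dominant spike at lag 2 indicates a seasonal period of 2.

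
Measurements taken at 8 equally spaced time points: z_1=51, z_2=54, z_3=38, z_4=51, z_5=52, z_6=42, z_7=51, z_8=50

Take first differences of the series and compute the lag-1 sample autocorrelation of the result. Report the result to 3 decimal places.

-0.571

First differences Δz: 3, -16, 13, 1, -10, 9, -1
Mean of differences = -0.1429
Numerator Σ(Δz_t−Δz̄)(Δz_{t+1}−Δz̄) = -352.4490
Denominator Σ(Δz_t−Δz̄)² = 616.8571
r_1(Δz) = -352.4490 / 616.8571 = -0.571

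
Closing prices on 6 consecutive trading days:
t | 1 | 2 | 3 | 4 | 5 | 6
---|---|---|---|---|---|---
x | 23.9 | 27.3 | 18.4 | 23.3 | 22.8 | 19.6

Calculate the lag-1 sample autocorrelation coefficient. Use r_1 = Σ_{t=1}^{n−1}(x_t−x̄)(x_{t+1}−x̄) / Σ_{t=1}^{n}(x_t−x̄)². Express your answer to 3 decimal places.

-0.333

Mean x̄ = (23.9 + 27.3 + 18.4 + 23.3 + 22.8 + 19.6)/6 = 22.5500
Deviations from mean: 1.3500, 4.7500, -4.1500, 0.7500, 0.2500, -2.9500
Numerator Σ_{t=1}^{5}(x_t−x̄)(x_{t+1}−x̄) = -16.9625
Denominator Σ(x_t−x̄)² = 50.9350
r_1 = -16.9625 / 50.9350 = -0.333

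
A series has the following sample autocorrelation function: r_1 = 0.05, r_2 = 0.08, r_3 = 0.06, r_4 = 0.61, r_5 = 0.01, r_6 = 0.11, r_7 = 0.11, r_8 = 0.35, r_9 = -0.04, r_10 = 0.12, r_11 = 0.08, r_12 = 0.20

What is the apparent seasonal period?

4

The largest autocorrelation is r_4 = 0.61, with weaker echoes at lags 8 (0.35) and 12 (0.20); the remaining lags stay at or below 0.12.
The dominant spike at lag 4 indicates a seasonal period of 4.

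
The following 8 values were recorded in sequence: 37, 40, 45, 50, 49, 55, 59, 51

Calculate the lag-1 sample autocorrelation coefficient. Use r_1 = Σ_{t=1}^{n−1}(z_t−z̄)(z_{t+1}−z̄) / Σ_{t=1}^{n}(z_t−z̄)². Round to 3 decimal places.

0.589

Mean z̄ = (37 + 40 + 45 + 50 + 49 + 55 + 59 + 51)/8 = 48.2500
Deviations from mean: -11.2500, -8.2500, -3.2500, 1.7500, 0.7500, 6.7500, 10.7500, 2.7500
Numerator Σ_{t=1}^{7}(z_t−z̄)(z_{t+1}−z̄) = 222.4375
Denominator Σ(z_t−z̄)² = 377.5000
r_1 = 222.4375 / 377.5000 = 0.589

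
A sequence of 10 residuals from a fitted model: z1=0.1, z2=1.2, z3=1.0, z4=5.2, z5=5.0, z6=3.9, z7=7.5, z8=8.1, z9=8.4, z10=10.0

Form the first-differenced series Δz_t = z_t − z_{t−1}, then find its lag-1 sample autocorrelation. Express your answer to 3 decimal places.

-0.474

First differences Δz: 1.1, -0.2, 4.2, -0.2, -1.1, 3.6, 0.6, 0.3, 1.6
Mean of differences = 1.1000
Numerator Σ(Δz_t−Δz̄)(Δz_{t+1}−Δz̄) = -11.9500
Denominator Σ(Δz_t−Δz̄)² = 25.2200
r_1(Δz) = -11.9500 / 25.2200 = -0.474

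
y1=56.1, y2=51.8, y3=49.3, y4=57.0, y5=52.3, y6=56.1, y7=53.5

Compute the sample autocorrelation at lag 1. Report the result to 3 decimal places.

Mean ȳ = (56.1 + 51.8 + 49.3 + 57.0 + 52.3 + 56.1 + 53.5)/7 = 53.7286
Deviations from mean: 2.3714, -1.9286, -4.4286, 3.2714, -1.4286, 2.3714, -0.2286
Numerator Σ_{t=1}^{6}(y_t−ȳ)(y_{t+1}−ȳ) = -19.1237
Denominator Σ(y_t−ȳ)² = 47.3743
r_1 = -19.1237 / 47.3743 = -0.404

-0.404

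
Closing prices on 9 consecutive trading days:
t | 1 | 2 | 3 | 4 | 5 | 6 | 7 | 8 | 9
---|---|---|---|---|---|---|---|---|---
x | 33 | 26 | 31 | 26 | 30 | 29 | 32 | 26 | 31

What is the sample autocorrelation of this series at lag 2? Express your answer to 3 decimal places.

0.446

Mean x̄ = (33 + 26 + 31 + 26 + 30 + 29 + 32 + 26 + 31)/9 = 29.3333
Numerator Σ_{t=1}^{7}(x_t−x̄)(x_{t+2}−x̄) = 26.7778
Denominator Σ(x_t−x̄)² = 60.0000
r_2 = 26.7778 / 60.0000 = 0.446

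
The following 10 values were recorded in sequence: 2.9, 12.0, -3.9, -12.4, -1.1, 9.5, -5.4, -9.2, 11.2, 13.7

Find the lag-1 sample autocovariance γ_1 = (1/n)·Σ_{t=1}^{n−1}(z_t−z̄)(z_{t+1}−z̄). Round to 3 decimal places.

8.413

Mean z̄ = (2.9 + 12.0 − 3.9 − 12.4 − 1.1 + 9.5 − 5.4 − 9.2 + 11.2 + 13.7)/10 = 1.7300
Σ_{t=1}^{9}(z_t−z̄)(z_{t+1}−z̄) = 84.1261
γ_1 = 84.1261 / 10 = 8.413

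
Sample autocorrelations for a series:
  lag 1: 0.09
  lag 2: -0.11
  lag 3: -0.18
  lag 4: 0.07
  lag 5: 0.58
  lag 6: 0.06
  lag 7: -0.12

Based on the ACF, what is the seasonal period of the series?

The largest autocorrelation is r_5 = 0.58; the remaining lags stay at or below 0.09.
The dominant spike at lag 5 indicates a seasonal period of 5.

5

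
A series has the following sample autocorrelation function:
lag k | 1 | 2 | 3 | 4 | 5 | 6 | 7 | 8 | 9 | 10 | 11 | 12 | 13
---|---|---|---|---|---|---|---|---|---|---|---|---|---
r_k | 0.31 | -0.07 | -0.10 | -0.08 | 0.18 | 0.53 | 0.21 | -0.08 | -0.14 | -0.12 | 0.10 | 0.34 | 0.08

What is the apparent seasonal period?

6

The largest autocorrelation is r_6 = 0.53, with a weaker echo at lag 12 (0.34); the remaining lags stay at or below 0.31.
The dominant spike at lag 6 indicates a seasonal period of 6.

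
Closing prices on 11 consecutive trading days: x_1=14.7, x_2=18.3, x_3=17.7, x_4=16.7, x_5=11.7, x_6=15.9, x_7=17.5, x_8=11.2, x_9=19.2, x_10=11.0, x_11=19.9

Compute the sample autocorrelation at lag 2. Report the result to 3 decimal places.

Mean x̄ = (14.7 + 18.3 + 17.7 + 16.7 + 11.7 + 15.9 + 17.5 + 11.2 + 19.2 + 11.0 + 19.9)/11 = 15.8000
Numerator Σ_{t=1}^{9}(x_t−x̄)(x_{t+2}−x̄) = 26.8300
Denominator Σ(x_t−x̄)² = 104.1600
r_2 = 26.8300 / 104.1600 = 0.258

0.258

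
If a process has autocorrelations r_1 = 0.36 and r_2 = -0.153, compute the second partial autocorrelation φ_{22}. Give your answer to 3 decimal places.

φ_{22} = (r_2 − r_1²) / (1 − r_1²)
r_1² = (0.36)² = 0.1296
Numerator = -0.153 − 0.1296 = -0.2826; denominator = 1 − 0.1296 = 0.8704
φ_{22} = -0.2826 / 0.8704 = -0.325

-0.325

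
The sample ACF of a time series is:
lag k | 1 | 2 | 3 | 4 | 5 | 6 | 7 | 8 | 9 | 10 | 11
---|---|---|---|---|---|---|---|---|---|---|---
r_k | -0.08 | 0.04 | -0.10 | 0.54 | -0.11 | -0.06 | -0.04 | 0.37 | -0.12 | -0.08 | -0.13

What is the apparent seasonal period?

4

The largest autocorrelation is r_4 = 0.54, with a weaker echo at lag 8 (0.37); the remaining lags stay at or below 0.04.
The dominant spike at lag 4 indicates a seasonal period of 4.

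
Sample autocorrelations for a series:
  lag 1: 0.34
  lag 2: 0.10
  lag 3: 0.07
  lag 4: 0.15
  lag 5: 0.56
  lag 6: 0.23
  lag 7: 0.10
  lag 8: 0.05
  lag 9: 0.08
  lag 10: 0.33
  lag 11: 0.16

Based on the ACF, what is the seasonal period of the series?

The largest autocorrelation is r_5 = 0.56; the remaining lags stay at or below 0.34. The elevated value at lag 1 (0.34), dropping to 0.10 at lag 2, reflects decaying short-term dependence rather than seasonality.
The dominant spike at lag 5 indicates a seasonal period of 5.

5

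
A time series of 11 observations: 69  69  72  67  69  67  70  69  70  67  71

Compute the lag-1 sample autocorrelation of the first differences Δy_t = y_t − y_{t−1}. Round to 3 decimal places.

-0.691

First differences Δy: 0, 3, -5, 2, -2, 3, -1, 1, -3, 4
Mean of differences = 0.2000
Numerator Σ(Δy_t−Δȳ)(Δy_{t+1}−Δȳ) = -53.6400
Denominator Σ(Δy_t−Δȳ)² = 77.6000
r_1(Δy) = -53.6400 / 77.6000 = -0.691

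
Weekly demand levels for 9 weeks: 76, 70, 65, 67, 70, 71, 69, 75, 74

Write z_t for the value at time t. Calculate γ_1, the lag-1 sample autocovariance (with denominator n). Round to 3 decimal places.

Mean z̄ = (76 + 70 + 65 + 67 + 70 + 71 + 69 + 75 + 74)/9 = 70.7778
Σ_{t=1}^{8}(z_t−z̄)(z_{t+1}−z̄) = 30.7284
γ_1 = 30.7284 / 9 = 3.414

3.414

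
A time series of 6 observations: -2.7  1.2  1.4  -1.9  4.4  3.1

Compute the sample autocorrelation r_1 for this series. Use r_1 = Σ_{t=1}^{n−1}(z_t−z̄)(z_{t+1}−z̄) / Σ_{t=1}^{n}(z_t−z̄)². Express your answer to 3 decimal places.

-0.117

Mean z̄ = (-2.7 + 1.2 + 1.4 − 1.9 + 4.4 + 3.1)/6 = 0.9167
Deviations from mean: -3.6167, 0.2833, 0.4833, -2.8167, 3.4833, 2.1833
Numerator Σ_{t=1}^{5}(z_t−z̄)(z_{t+1}−z̄) = -4.4553
Denominator Σ(z_t−z̄)² = 38.2283
r_1 = -4.4553 / 38.2283 = -0.117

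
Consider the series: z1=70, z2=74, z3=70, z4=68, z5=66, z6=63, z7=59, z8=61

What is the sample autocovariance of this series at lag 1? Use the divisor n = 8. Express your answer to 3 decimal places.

15.795

Mean z̄ = (70 + 74 + 70 + 68 + 66 + 63 + 59 + 61)/8 = 66.3750
Deviations: 3.6250, 7.6250, 3.6250, 1.6250, -0.3750, -3.3750, -7.3750, -5.3750
Σ_{t=1}^{7}(z_t−z̄)(z_{t+1}−z̄) = 126.3594
γ_1 = 126.3594 / 8 = 15.795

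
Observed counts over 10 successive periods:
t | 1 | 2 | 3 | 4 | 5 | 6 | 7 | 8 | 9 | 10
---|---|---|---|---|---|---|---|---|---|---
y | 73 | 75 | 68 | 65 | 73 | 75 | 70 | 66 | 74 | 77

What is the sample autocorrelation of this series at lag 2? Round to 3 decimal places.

Mean ȳ = (73 + 75 + 68 + 65 + 73 + 75 + 70 + 66 + 74 + 77)/10 = 71.6000
Numerator Σ_{t=1}^{8}(y_t−ȳ)(y_{t+2}−ȳ) = -110.3200
Denominator Σ(y_t−ȳ)² = 152.4000
r_2 = -110.3200 / 152.4000 = -0.724

-0.724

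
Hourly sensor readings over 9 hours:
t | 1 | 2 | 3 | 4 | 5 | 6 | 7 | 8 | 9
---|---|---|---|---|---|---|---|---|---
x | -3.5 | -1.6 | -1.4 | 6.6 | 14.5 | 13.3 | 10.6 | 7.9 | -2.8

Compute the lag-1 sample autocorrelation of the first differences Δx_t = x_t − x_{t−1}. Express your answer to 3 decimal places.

0.362

First differences Δx: 1.9, 0.2, 8.0, 7.9, -1.2, -2.7, -2.7, -10.7
Mean of differences = 0.0875
Numerator Σ(Δx_t−Δx̄)(Δx_{t+1}−Δx̄) = 94.2811
Denominator Σ(Δx_t−Δx̄)² = 260.5088
r_1(Δx) = 94.2811 / 260.5088 = 0.362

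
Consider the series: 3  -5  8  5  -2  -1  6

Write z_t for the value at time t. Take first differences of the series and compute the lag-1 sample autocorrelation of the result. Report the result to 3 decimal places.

First differences Δz: -8, 13, -3, -7, 1, 7
Mean of differences = 0.5000
Numerator Σ(Δz_t−Δz̄)(Δz_{t+1}−Δz̄) = -124.2500
Denominator Σ(Δz_t−Δz̄)² = 339.5000
r_1(Δz) = -124.2500 / 339.5000 = -0.366

-0.366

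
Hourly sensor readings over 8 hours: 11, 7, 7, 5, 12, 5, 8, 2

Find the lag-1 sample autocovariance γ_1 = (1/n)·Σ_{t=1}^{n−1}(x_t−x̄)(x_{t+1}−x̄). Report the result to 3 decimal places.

-3.408

Mean x̄ = (11 + 7 + 7 + 5 + 12 + 5 + 8 + 2)/8 = 7.1250
Deviations: 3.8750, -0.1250, -0.1250, -2.1250, 4.8750, -2.1250, 0.8750, -5.1250
Σ_{t=1}^{7}(x_t−x̄)(x_{t+1}−x̄) = -27.2656
γ_1 = -27.2656 / 8 = -3.408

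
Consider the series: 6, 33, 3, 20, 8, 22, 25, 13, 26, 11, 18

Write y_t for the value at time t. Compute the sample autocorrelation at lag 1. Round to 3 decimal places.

Mean ȳ = (6 + 33 + 3 + 20 + 8 + 22 + 25 + 13 + 26 + 11 + 18)/11 = 16.8182
Numerator Σ_{t=1}^{10}(y_t−ȳ)(y_{t+1}−ȳ) = -600.5785
Denominator Σ(y_t−ȳ)² = 885.6364
r_1 = -600.5785 / 885.6364 = -0.678

-0.678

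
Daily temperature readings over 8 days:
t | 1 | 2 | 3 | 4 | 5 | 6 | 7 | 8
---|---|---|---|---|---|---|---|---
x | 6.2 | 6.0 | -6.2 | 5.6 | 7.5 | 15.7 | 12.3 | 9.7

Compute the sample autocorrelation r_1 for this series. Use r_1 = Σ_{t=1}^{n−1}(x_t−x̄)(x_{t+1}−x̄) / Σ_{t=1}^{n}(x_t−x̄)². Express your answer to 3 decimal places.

0.334

Mean x̄ = (6.2 + 6.0 − 6.2 + 5.6 + 7.5 + 15.7 + 12.3 + 9.7)/8 = 7.1000
Deviations from mean: -0.9000, -1.1000, -13.3000, -1.5000, 0.4000, 8.6000, 5.2000, 2.6000
Σ(x_t−x̄)(x_{t+1}−x̄) = (0.9900) + (14.6300) + (19.9500) + (-0.6000) + (3.4400) + (44.7200) + (13.5200) = 96.6500
Denominator Σ(x_t−x̄)² = 289.0800
r_1 = 96.6500 / 289.0800 = 0.334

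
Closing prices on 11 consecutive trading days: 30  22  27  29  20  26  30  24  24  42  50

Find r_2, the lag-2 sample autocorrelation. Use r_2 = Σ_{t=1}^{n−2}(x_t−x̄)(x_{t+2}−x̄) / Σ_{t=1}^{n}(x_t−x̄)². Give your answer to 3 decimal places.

-0.178

Mean x̄ = (30 + 22 + 27 + 29 + 20 + 26 + 30 + 24 + 24 + 42 + 50)/11 = 29.4545
Numerator Σ_{t=1}^{9}(x_t−x̄)(x_{t+2}−x̄) = -142.9587
Denominator Σ(x_t−x̄)² = 802.7273
r_2 = -142.9587 / 802.7273 = -0.178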